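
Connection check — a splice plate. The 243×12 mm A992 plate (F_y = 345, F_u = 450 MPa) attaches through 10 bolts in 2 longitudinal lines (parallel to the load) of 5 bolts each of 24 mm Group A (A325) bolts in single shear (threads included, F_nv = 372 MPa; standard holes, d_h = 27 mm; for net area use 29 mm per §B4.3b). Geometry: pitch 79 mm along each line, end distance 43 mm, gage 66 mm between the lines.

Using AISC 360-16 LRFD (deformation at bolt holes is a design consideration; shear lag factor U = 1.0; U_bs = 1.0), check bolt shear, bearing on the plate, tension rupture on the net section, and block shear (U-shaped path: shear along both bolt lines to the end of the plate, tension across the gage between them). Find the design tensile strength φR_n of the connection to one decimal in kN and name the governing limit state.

749.3 kN (net-section rupture governs)

Bolt shear: A_b = π(24)²/4 = 452.39 mm². φR_n = 0.75 × 372 × 452.39 × 10 × 1 = 1262.2 kN.
Bearing (12 mm plate, F_u = 450 MPa): end bolts L_c = 43 − 27/2 = 29.5, R_n = min(1.2×29.5×12×450, 2.4×24×12×450) = 191.16 kN/bolt; interior L_c = 79 − 27 = 52, R_n = 311.04 kN/bolt. φR_n = 0.75 × (2×191.16 + 8×311.04) = 2153.0 kN.
Tension rupture (net): A_n = (243 − 2×29)×12 = 2220 mm² (U = 1.0, A_e = A_n). φR_n = 0.75 × 450 × 2220 = 749.3 kN.
Block shear: shear path 2×[43+4×79] = 2×359 mm, A_gv = 8616, A_nv = 2×(359 − 4.5×29)×12 = 5484 mm²; tension across gage: (66 − 1×29)×12 = 444 mm². R_n = min(0.6×450×5484, 0.6×345×8616) + 1.0×450×444 = min(1480.7, 1783.5) + 199.8 = 1680.5 kN. φR_n = 0.75 × 1680.5 = 1260.4 kN.
Governing: min(1262.2, 2153.0, 749.3, 1260.4) = 749.3 kN → net-section rupture.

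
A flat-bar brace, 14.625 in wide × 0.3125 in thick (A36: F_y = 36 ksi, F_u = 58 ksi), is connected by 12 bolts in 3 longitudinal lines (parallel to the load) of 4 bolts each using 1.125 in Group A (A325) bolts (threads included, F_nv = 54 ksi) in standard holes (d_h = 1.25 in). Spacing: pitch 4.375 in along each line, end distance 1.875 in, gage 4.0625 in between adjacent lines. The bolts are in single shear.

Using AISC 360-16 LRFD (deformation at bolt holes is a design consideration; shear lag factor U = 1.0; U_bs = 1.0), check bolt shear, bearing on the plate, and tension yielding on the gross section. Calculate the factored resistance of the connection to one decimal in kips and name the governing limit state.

Bolt shear: A_b = π(1.125)²/4 = 0.99402 in². φR_n = 0.75 × 54 × 0.99402 × 12 × 1 = 483.1 kips.
Bearing (0.3125 in plate, F_u = 58 ksi): end bolts L_c = 1.875 − 1.25/2 = 1.25, R_n = min(1.2×1.25×0.3125×58, 2.4×1.125×0.3125×58) = 27.188 kips/bolt; interior L_c = 4.375 − 1.25 = 3.125, R_n = 48.938 kips/bolt. φR_n = 0.75 × (3×27.188 + 9×48.938) = 391.5 kips.
Tension yield (gross): A_g = 14.625×0.3125 = 4.5703 in². φR_n = 0.90 × 36 × 4.5703 = 148.1 kips.
Governing: min(483.1, 391.5, 148.1) = 148.1 kips → gross-section yield.

148.1 kips (gross-section yield governs)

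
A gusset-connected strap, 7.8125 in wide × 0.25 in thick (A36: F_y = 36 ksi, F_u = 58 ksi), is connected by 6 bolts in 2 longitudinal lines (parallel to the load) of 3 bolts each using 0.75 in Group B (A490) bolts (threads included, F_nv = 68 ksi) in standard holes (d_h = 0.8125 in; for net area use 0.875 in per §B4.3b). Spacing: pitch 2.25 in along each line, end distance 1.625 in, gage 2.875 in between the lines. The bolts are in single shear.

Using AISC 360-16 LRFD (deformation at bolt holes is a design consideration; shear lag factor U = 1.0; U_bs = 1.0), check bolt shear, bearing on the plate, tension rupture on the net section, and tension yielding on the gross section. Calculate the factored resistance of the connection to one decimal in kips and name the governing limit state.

63.3 kips (gross-section yield governs)

Bolt shear: A_b = π(0.75)²/4 = 0.44179 in². φR_n = 0.75 × 68 × 0.44179 × 6 × 1 = 135.2 kips.
Bearing (0.25 in plate, F_u = 58 ksi): end bolts L_c = 1.625 − 0.8125/2 = 1.21875, R_n = min(1.2×1.21875×0.25×58, 2.4×0.75×0.25×58) = 21.206 kips/bolt; interior L_c = 2.25 − 0.8125 = 1.4375, R_n = 25.013 kips/bolt. φR_n = 0.75 × (2×21.206 + 4×25.013) = 106.8 kips.
Tension rupture (net): A_n = (7.8125 − 2×0.875)×0.25 = 1.5156 in² (U = 1.0, A_e = A_n). φR_n = 0.75 × 58 × 1.5156 = 65.9 kips.
Tension yield (gross): A_g = 7.8125×0.25 = 1.9531 in². φR_n = 0.90 × 36 × 1.9531 = 63.3 kips.
Governing: min(135.2, 106.8, 65.9, 63.3) = 63.3 kips → gross-section yield.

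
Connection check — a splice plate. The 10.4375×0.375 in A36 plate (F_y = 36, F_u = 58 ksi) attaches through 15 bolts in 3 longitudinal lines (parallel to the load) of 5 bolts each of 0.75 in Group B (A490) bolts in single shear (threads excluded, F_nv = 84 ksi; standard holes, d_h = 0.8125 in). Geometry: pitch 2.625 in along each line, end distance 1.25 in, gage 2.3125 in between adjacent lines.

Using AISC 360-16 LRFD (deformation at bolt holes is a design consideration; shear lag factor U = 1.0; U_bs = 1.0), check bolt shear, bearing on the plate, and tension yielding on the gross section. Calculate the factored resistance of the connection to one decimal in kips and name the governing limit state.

126.8 kips (gross-section yield governs)

Bolt shear: A_b = π(0.75)²/4 = 0.44179 in². φR_n = 0.75 × 84 × 0.44179 × 15 × 1 = 417.5 kips.
Bearing (0.375 in plate, F_u = 58 ksi): end bolts L_c = 1.25 − 0.8125/2 = 0.84375, R_n = min(1.2×0.84375×0.375×58, 2.4×0.75×0.375×58) = 22.022 kips/bolt; interior L_c = 2.625 − 0.8125 = 1.8125, R_n = 39.15 kips/bolt. φR_n = 0.75 × (3×22.022 + 12×39.15) = 401.9 kips.
Tension yield (gross): A_g = 10.4375×0.375 = 3.9141 in². φR_n = 0.90 × 36 × 3.9141 = 126.8 kips.
Governing: min(417.5, 401.9, 126.8) = 126.8 kips → gross-section yield.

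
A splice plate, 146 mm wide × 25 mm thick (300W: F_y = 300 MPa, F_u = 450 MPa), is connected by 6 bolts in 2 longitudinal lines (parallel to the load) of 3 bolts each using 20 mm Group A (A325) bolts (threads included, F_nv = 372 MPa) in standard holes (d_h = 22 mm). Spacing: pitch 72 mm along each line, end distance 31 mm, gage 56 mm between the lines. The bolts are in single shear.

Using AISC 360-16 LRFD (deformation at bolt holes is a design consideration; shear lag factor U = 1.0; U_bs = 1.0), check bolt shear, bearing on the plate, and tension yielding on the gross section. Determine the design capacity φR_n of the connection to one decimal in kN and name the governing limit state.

Bolt shear: A_b = π(20)²/4 = 314.16 mm². φR_n = 0.75 × 372 × 314.16 × 6 × 1 = 525.9 kN.
Bearing (25 mm plate, F_u = 450 MPa): end bolts L_c = 31 − 22/2 = 20, R_n = min(1.2×20×25×450, 2.4×20×25×450) = 270 kN/bolt; interior L_c = 72 − 22 = 50, R_n = 540 kN/bolt. φR_n = 0.75 × (2×270 + 4×540) = 2025.0 kN.
Tension yield (gross): A_g = 146×25 = 3650 mm². φR_n = 0.90 × 300 × 3650 = 985.5 kN.
Governing: min(525.9, 2025.0, 985.5) = 525.9 kN → bolt shear.

525.9 kN (bolt shear governs)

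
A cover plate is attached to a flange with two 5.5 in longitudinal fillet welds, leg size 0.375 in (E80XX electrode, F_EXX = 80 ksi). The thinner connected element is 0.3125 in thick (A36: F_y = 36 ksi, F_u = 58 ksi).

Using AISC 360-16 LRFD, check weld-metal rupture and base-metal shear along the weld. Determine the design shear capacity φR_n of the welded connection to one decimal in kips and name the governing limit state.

Weld metal: throat = 0.707×0.375 = 0.26513 in, L = 2×5.5 = 11 in. φR_n = 0.75 × 0.6 × 80 × 0.26513 × 11 = 105.0 kips.
Base metal shear (0.3125 in plate): yield φR_n = 1.0×0.6×36×0.3125×11 = 74.3 kips; rupture φR_n = 0.75×0.6×58×0.3125×11 = 89.7 kips; take 74.3 kips (yield).
Governing: min(105.0, 74.3) = 74.3 kips → base-metal shear.

74.3 kips (base-metal shear governs)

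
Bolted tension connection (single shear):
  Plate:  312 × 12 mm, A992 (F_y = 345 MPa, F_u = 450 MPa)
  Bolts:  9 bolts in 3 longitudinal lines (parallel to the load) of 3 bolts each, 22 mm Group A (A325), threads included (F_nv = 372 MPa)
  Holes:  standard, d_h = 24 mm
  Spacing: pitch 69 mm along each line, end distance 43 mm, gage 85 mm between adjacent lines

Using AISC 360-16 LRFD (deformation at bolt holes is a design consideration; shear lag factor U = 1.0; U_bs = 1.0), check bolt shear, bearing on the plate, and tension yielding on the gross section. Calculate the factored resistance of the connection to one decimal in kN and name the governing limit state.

954.5 kN (bolt shear governs)

Bolt shear: A_b = π(22)²/4 = 380.13 mm². φR_n = 0.75 × 372 × 380.13 × 9 × 1 = 954.5 kN.
Bearing (12 mm plate, F_u = 450 MPa): end bolts L_c = 43 − 24/2 = 31, R_n = min(1.2×31×12×450, 2.4×22×12×450) = 200.88 kN/bolt; interior L_c = 69 − 24 = 45, R_n = 285.12 kN/bolt. φR_n = 0.75 × (3×200.88 + 6×285.12) = 1735.0 kN.
Tension yield (gross): A_g = 312×12 = 3744 mm². φR_n = 0.90 × 345 × 3744 = 1162.5 kN.
Governing: min(954.5, 1735.0, 1162.5) = 954.5 kN → bolt shear.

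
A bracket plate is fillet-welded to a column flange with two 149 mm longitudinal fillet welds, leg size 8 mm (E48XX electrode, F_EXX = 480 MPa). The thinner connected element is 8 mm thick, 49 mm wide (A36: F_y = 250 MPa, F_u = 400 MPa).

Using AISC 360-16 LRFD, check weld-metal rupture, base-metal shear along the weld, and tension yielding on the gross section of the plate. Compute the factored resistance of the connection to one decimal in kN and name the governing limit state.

88.2 kN (gross-section yield governs)

Weld metal: throat = 0.707×8 = 5.656 mm, L = 2×149 = 298 mm. φR_n = 0.75 × 0.6 × 480 × 5.656 × 298 = 364.1 kN.
Base metal shear (8 mm plate): yield φR_n = 1.0×0.6×250×8×298 = 357.6 kN; rupture φR_n = 0.75×0.6×400×8×298 = 429.1 kN; take 357.6 kN (yield).
Tension yield (gross): A_g = 49×8 = 392 mm². φR_n = 0.90 × 250 × 392 = 88.2 kN.
Governing: min(364.1, 357.6, 88.2) = 88.2 kN → gross-section yield.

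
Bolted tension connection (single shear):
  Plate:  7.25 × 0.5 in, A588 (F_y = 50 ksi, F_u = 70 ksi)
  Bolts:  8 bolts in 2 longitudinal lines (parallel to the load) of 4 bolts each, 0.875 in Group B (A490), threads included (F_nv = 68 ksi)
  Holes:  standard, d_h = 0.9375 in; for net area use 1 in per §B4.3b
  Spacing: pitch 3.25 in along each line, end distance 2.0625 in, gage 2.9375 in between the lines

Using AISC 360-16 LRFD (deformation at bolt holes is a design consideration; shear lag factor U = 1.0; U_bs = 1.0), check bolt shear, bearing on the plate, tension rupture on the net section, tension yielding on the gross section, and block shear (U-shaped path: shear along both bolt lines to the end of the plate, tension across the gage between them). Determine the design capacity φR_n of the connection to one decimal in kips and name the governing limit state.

Bolt shear: A_b = π(0.875)²/4 = 0.60132 in². φR_n = 0.75 × 68 × 0.60132 × 8 × 1 = 245.3 kips.
Bearing (0.5 in plate, F_u = 70 ksi): end bolts L_c = 2.0625 − 0.9375/2 = 1.59375, R_n = min(1.2×1.59375×0.5×70, 2.4×0.875×0.5×70) = 66.938 kips/bolt; interior L_c = 3.25 − 0.9375 = 2.3125, R_n = 73.5 kips/bolt. φR_n = 0.75 × (2×66.938 + 6×73.5) = 431.2 kips.
Tension rupture (net): A_n = (7.25 − 2×1)×0.5 = 2.625 in² (U = 1.0, A_e = A_n). φR_n = 0.75 × 70 × 2.625 = 137.8 kips.
Tension yield (gross): A_g = 7.25×0.5 = 3.625 in². φR_n = 0.90 × 50 × 3.625 = 163.1 kips.
Block shear: shear path 2×[2.0625+3×3.25] = 2×11.8125 in, A_gv = 11.813, A_nv = 2×(11.8125 − 3.5×1)×0.5 = 8.3125 in²; tension across gage: (2.9375 − 1×1)×0.5 = 0.96875 in². R_n = min(0.6×70×8.3125, 0.6×50×11.813) + 1.0×70×0.96875 = min(349.13, 354.39) + 67.813 = 416.94 kips. φR_n = 0.75 × 416.94 = 312.7 kips.
Governing: min(245.3, 431.2, 137.8, 163.1, 312.7) = 137.8 kips → net-section rupture.

137.8 kips (net-section rupture governs)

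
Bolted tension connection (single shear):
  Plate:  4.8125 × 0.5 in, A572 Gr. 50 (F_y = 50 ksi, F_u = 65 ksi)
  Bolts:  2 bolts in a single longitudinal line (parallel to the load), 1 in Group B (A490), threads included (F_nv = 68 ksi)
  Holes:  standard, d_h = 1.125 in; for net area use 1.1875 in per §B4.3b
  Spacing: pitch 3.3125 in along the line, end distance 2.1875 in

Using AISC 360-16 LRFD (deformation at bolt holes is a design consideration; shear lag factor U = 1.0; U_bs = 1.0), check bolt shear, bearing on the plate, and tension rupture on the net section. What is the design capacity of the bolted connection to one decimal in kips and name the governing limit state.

Bolt shear: A_b = π(1)²/4 = 0.7854 in². φR_n = 0.75 × 68 × 0.7854 × 2 × 1 = 80.1 kips.
Bearing (0.5 in plate, F_u = 65 ksi): end bolts L_c = 2.1875 − 1.125/2 = 1.625, R_n = min(1.2×1.625×0.5×65, 2.4×1×0.5×65) = 63.375 kips/bolt; interior L_c = 3.3125 − 1.125 = 2.1875, R_n = 78 kips/bolt. φR_n = 0.75 × (1×63.375 + 1×78) = 106.0 kips.
Tension rupture (net): A_n = (4.8125 − 1×1.1875)×0.5 = 1.8125 in² (U = 1.0, A_e = A_n). φR_n = 0.75 × 65 × 1.8125 = 88.4 kips.
Governing: min(80.1, 106.0, 88.4) = 80.1 kips → bolt shear.

80.1 kips (bolt shear governs)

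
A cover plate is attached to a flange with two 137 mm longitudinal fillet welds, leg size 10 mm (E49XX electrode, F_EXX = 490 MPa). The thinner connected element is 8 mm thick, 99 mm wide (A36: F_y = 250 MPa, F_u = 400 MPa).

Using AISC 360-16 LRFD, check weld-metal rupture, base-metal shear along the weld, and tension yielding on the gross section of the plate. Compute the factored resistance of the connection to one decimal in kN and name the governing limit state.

Weld metal: throat = 0.707×10 = 7.07 mm, L = 2×137 = 274 mm. φR_n = 0.75 × 0.6 × 490 × 7.07 × 274 = 427.1 kN.
Base metal shear (8 mm plate): yield φR_n = 1.0×0.6×250×8×274 = 328.8 kN; rupture φR_n = 0.75×0.6×400×8×274 = 394.6 kN; take 328.8 kN (yield).
Tension yield (gross): A_g = 99×8 = 792 mm². φR_n = 0.90 × 250 × 792 = 178.2 kN.
Governing: min(427.1, 328.8, 178.2) = 178.2 kN → gross-section yield.

178.2 kN (gross-section yield governs)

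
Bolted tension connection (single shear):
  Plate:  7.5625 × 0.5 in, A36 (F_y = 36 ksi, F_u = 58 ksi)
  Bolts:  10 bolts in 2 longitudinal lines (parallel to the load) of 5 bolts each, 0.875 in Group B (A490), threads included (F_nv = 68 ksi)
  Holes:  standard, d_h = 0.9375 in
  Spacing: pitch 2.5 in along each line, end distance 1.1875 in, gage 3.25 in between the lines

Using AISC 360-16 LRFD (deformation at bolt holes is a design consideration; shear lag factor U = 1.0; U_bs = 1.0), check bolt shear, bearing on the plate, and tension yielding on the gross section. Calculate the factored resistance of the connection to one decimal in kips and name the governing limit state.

Bolt shear: A_b = π(0.875)²/4 = 0.60132 in². φR_n = 0.75 × 68 × 0.60132 × 10 × 1 = 306.7 kips.
Bearing (0.5 in plate, F_u = 58 ksi): end bolts L_c = 1.1875 − 0.9375/2 = 0.71875, R_n = min(1.2×0.71875×0.5×58, 2.4×0.875×0.5×58) = 25.013 kips/bolt; interior L_c = 2.5 − 0.9375 = 1.5625, R_n = 54.375 kips/bolt. φR_n = 0.75 × (2×25.013 + 8×54.375) = 363.8 kips.
Tension yield (gross): A_g = 7.5625×0.5 = 3.7813 in². φR_n = 0.90 × 36 × 3.7813 = 122.5 kips.
Governing: min(306.7, 363.8, 122.5) = 122.5 kips → gross-section yield.

122.5 kips (gross-section yield governs)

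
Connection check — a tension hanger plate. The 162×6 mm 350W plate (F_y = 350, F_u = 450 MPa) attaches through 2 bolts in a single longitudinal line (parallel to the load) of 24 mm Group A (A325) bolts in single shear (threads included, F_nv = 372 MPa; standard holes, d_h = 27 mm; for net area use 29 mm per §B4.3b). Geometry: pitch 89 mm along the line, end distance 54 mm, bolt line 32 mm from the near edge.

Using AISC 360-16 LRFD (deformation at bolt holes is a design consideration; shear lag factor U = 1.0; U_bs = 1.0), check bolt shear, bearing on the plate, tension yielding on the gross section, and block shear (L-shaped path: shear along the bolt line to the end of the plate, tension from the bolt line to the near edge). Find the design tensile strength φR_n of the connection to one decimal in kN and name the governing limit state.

156.3 kN (block shear governs)

Bolt shear: A_b = π(24)²/4 = 452.39 mm². φR_n = 0.75 × 372 × 452.39 × 2 × 1 = 252.4 kN.
Bearing (6 mm plate, F_u = 450 MPa): end bolts L_c = 54 − 27/2 = 40.5, R_n = min(1.2×40.5×6×450, 2.4×24×6×450) = 131.22 kN/bolt; interior L_c = 89 − 27 = 62, R_n = 155.52 kN/bolt. φR_n = 0.75 × (1×131.22 + 1×155.52) = 215.1 kN.
Tension yield (gross): A_g = 162×6 = 972 mm². φR_n = 0.90 × 350 × 972 = 306.2 kN.
Block shear: shear path 1×[54+1×89] = 1×143 mm, A_gv = 858, A_nv = 1×(143 − 1.5×29)×6 = 597 mm²; tension to near edge: (32 − 0.5×29)×6 = 105 mm². R_n = min(0.6×450×597, 0.6×350×858) + 1.0×450×105 = min(161.19, 180.18) + 47.25 = 208.44 kN. φR_n = 0.75 × 208.44 = 156.3 kN.
Governing: min(252.4, 215.1, 306.2, 156.3) = 156.3 kN → block shear.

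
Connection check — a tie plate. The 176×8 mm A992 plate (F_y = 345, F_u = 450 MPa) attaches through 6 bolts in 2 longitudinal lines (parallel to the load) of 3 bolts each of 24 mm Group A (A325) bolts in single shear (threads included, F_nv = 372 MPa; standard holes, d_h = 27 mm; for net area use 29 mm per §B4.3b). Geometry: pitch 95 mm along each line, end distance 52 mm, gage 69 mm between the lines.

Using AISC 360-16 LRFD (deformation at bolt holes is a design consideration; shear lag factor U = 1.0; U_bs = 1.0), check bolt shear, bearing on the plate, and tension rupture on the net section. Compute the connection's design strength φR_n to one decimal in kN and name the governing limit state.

Bolt shear: A_b = π(24)²/4 = 452.39 mm². φR_n = 0.75 × 372 × 452.39 × 6 × 1 = 757.3 kN.
Bearing (8 mm plate, F_u = 450 MPa): end bolts L_c = 52 − 27/2 = 38.5, R_n = min(1.2×38.5×8×450, 2.4×24×8×450) = 166.32 kN/bolt; interior L_c = 95 − 27 = 68, R_n = 207.36 kN/bolt. φR_n = 0.75 × (2×166.32 + 4×207.36) = 871.6 kN.
Tension rupture (net): A_n = (176 − 2×29)×8 = 944 mm² (U = 1.0, A_e = A_n). φR_n = 0.75 × 450 × 944 = 318.6 kN.
Governing: min(757.3, 871.6, 318.6) = 318.6 kN → net-section rupture.

318.6 kN (net-section rupture governs)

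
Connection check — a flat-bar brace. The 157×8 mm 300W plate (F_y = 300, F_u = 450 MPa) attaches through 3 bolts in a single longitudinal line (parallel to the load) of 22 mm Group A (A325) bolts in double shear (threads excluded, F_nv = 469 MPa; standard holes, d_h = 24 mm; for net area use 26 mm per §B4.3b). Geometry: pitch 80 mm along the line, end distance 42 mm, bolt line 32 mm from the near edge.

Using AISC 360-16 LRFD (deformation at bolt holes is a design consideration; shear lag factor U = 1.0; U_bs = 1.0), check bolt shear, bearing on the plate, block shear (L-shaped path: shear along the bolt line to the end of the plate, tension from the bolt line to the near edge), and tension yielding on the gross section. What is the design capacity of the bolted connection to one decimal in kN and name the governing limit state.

Bolt shear: A_b = π(22)²/4 = 380.13 mm². φR_n = 0.75 × 469 × 380.13 × 3 × 2 = 802.3 kN.
Bearing (8 mm plate, F_u = 450 MPa): end bolts L_c = 42 − 24/2 = 30, R_n = min(1.2×30×8×450, 2.4×22×8×450) = 129.6 kN/bolt; interior L_c = 80 − 24 = 56, R_n = 190.08 kN/bolt. φR_n = 0.75 × (1×129.6 + 2×190.08) = 382.3 kN.
Block shear: shear path 1×[42+2×80] = 1×202 mm, A_gv = 1616, A_nv = 1×(202 − 2.5×26)×8 = 1096 mm²; tension to near edge: (32 − 0.5×26)×8 = 152 mm². R_n = min(0.6×450×1096, 0.6×300×1616) + 1.0×450×152 = min(295.92, 290.88) + 68.4 = 359.28 kN. φR_n = 0.75 × 359.28 = 269.5 kN.
Tension yield (gross): A_g = 157×8 = 1256 mm². φR_n = 0.90 × 300 × 1256 = 339.1 kN.
Governing: min(802.3, 382.3, 269.5, 339.1) = 269.5 kN → block shear.

269.5 kN (block shear governs)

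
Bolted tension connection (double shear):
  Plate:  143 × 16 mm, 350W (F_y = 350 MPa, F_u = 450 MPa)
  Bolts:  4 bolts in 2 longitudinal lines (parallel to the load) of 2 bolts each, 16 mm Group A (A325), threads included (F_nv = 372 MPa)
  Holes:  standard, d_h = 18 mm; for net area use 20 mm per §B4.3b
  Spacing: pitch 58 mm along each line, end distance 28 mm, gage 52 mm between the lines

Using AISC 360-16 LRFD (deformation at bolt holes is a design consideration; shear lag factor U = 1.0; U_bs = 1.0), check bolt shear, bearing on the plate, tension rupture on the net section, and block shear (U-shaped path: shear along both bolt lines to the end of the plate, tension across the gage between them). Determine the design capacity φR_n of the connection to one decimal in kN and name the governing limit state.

Bolt shear: A_b = π(16)²/4 = 201.06 mm². φR_n = 0.75 × 372 × 201.06 × 4 × 2 = 448.8 kN.
Bearing (16 mm plate, F_u = 450 MPa): end bolts L_c = 28 − 18/2 = 19, R_n = min(1.2×19×16×450, 2.4×16×16×450) = 164.16 kN/bolt; interior L_c = 58 − 18 = 40, R_n = 276.48 kN/bolt. φR_n = 0.75 × (2×164.16 + 2×276.48) = 661.0 kN.
Tension rupture (net): A_n = (143 − 2×20)×16 = 1648 mm² (U = 1.0, A_e = A_n). φR_n = 0.75 × 450 × 1648 = 556.2 kN.
Block shear: shear path 2×[28+1×58] = 2×86 mm, A_gv = 2752, A_nv = 2×(86 − 1.5×20)×16 = 1792 mm²; tension across gage: (52 − 1×20)×16 = 512 mm². R_n = min(0.6×450×1792, 0.6×350×2752) + 1.0×450×512 = min(483.84, 577.92) + 230.4 = 714.24 kN. φR_n = 0.75 × 714.24 = 535.7 kN.
Governing: min(448.8, 661.0, 556.2, 535.7) = 448.8 kN → bolt shear.

448.8 kN (bolt shear governs)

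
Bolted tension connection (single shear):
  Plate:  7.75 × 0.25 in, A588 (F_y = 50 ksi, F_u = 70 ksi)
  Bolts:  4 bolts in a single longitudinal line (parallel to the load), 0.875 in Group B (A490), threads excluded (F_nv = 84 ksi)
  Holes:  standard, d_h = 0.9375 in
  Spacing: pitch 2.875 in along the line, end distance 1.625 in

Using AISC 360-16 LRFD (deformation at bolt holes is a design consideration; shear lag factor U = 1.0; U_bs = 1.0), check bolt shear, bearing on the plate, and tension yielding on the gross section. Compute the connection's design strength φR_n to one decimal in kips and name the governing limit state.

87.2 kips (gross-section yield governs)

Bolt shear: A_b = π(0.875)²/4 = 0.60132 in². φR_n = 0.75 × 84 × 0.60132 × 4 × 1 = 151.5 kips.
Bearing (0.25 in plate, F_u = 70 ksi): end bolts L_c = 1.625 − 0.9375/2 = 1.15625, R_n = min(1.2×1.15625×0.25×70, 2.4×0.875×0.25×70) = 24.281 kips/bolt; interior L_c = 2.875 − 0.9375 = 1.9375, R_n = 36.75 kips/bolt. φR_n = 0.75 × (1×24.281 + 3×36.75) = 100.9 kips.
Tension yield (gross): A_g = 7.75×0.25 = 1.9375 in². φR_n = 0.90 × 50 × 1.9375 = 87.2 kips.
Governing: min(151.5, 100.9, 87.2) = 87.2 kips → gross-section yield.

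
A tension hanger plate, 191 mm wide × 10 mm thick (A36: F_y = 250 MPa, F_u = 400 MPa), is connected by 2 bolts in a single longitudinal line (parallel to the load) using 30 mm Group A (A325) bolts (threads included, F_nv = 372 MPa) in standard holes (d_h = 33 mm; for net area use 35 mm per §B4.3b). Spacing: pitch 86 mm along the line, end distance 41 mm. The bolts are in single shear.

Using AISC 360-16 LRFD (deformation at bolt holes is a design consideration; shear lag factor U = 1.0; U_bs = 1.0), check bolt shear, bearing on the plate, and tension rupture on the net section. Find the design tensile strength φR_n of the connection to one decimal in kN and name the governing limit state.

279.0 kN (bearing governs)

Bolt shear: A_b = π(30)²/4 = 706.86 mm². φR_n = 0.75 × 372 × 706.86 × 2 × 1 = 394.4 kN.
Bearing (10 mm plate, F_u = 400 MPa): end bolts L_c = 41 − 33/2 = 24.5, R_n = min(1.2×24.5×10×400, 2.4×30×10×400) = 117.6 kN/bolt; interior L_c = 86 − 33 = 53, R_n = 254.4 kN/bolt. φR_n = 0.75 × (1×117.6 + 1×254.4) = 279.0 kN.
Tension rupture (net): A_n = (191 − 1×35)×10 = 1560 mm² (U = 1.0, A_e = A_n). φR_n = 0.75 × 400 × 1560 = 468.0 kN.
Governing: min(394.4, 279.0, 468.0) = 279.0 kN → bearing.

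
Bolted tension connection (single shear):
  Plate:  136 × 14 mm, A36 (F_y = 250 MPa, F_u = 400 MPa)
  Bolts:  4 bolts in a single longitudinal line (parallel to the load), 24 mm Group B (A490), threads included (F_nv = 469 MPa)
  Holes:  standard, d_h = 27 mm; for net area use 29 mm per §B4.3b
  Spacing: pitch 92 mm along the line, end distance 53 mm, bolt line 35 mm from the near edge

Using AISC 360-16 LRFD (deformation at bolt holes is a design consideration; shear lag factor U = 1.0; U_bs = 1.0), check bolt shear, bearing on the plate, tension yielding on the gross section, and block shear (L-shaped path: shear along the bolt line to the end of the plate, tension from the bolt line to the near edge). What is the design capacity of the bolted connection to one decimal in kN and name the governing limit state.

Bolt shear: A_b = π(24)²/4 = 452.39 mm². φR_n = 0.75 × 469 × 452.39 × 4 × 1 = 636.5 kN.
Bearing (14 mm plate, F_u = 400 MPa): end bolts L_c = 53 − 27/2 = 39.5, R_n = min(1.2×39.5×14×400, 2.4×24×14×400) = 265.44 kN/bolt; interior L_c = 92 − 27 = 65, R_n = 322.56 kN/bolt. φR_n = 0.75 × (1×265.44 + 3×322.56) = 924.8 kN.
Tension yield (gross): A_g = 136×14 = 1904 mm². φR_n = 0.90 × 250 × 1904 = 428.4 kN.
Block shear: shear path 1×[53+3×92] = 1×329 mm, A_gv = 4606, A_nv = 1×(329 − 3.5×29)×14 = 3185 mm²; tension to near edge: (35 − 0.5×29)×14 = 287 mm². R_n = min(0.6×400×3185, 0.6×250×4606) + 1.0×400×287 = min(764.4, 690.9) + 114.8 = 805.7 kN. φR_n = 0.75 × 805.7 = 604.3 kN.
Governing: min(636.5, 924.8, 428.4, 604.3) = 428.4 kN → gross-section yield.

428.4 kN (gross-section yield governs)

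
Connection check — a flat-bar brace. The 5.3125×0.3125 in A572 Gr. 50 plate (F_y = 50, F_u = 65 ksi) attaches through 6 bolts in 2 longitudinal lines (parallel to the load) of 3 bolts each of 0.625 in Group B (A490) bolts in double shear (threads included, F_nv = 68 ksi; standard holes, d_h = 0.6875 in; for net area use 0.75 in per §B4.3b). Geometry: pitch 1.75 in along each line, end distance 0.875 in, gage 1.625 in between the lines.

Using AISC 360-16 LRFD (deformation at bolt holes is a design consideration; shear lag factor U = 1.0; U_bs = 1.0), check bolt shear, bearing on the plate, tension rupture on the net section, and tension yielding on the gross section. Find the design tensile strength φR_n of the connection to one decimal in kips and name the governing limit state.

58.1 kips (net-section rupture governs)

Bolt shear: A_b = π(0.625)²/4 = 0.3068 in². φR_n = 0.75 × 68 × 0.3068 × 6 × 2 = 187.8 kips.
Bearing (0.3125 in plate, F_u = 65 ksi): end bolts L_c = 0.875 − 0.6875/2 = 0.53125, R_n = min(1.2×0.53125×0.3125×65, 2.4×0.625×0.3125×65) = 12.949 kips/bolt; interior L_c = 1.75 − 0.6875 = 1.0625, R_n = 25.898 kips/bolt. φR_n = 0.75 × (2×12.949 + 4×25.898) = 97.1 kips.
Tension rupture (net): A_n = (5.3125 − 2×0.75)×0.3125 = 1.1914 in² (U = 1.0, A_e = A_n). φR_n = 0.75 × 65 × 1.1914 = 58.1 kips.
Tension yield (gross): A_g = 5.3125×0.3125 = 1.6602 in². φR_n = 0.90 × 50 × 1.6602 = 74.7 kips.
Governing: min(187.8, 97.1, 58.1, 74.7) = 58.1 kips → net-section rupture.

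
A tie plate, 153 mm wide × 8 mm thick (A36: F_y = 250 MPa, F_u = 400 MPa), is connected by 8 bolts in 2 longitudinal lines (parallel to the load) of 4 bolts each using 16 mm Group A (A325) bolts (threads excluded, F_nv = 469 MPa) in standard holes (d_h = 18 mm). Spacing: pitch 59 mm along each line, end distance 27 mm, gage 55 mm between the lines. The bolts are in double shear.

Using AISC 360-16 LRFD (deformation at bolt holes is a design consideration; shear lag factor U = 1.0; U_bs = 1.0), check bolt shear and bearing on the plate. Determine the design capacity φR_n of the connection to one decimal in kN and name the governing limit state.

Bolt shear: A_b = π(16)²/4 = 201.06 mm². φR_n = 0.75 × 469 × 201.06 × 8 × 2 = 1131.6 kN.
Bearing (8 mm plate, F_u = 400 MPa): end bolts L_c = 27 − 18/2 = 18, R_n = min(1.2×18×8×400, 2.4×16×8×400) = 69.12 kN/bolt; interior L_c = 59 − 18 = 41, R_n = 122.88 kN/bolt. φR_n = 0.75 × (2×69.12 + 6×122.88) = 656.6 kN.
Governing: min(1131.6, 656.6) = 656.6 kN → bearing.

656.6 kN (bearing governs)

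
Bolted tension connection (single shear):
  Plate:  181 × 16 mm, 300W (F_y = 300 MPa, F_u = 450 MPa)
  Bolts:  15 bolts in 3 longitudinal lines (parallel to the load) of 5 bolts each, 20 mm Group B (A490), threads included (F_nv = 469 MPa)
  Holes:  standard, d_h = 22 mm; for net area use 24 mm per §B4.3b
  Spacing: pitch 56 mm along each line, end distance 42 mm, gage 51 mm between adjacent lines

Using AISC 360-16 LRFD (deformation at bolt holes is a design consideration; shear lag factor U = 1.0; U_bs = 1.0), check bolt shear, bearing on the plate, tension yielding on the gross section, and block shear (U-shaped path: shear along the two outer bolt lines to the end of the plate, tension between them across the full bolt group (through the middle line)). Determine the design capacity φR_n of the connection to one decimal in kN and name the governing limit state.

Bolt shear: A_b = π(20)²/4 = 314.16 mm². φR_n = 0.75 × 469 × 314.16 × 15 × 1 = 1657.6 kN.
Bearing (16 mm plate, F_u = 450 MPa): end bolts L_c = 42 − 22/2 = 31, R_n = min(1.2×31×16×450, 2.4×20×16×450) = 267.84 kN/bolt; interior L_c = 56 − 22 = 34, R_n = 293.76 kN/bolt. φR_n = 0.75 × (3×267.84 + 12×293.76) = 3246.5 kN.
Tension yield (gross): A_g = 181×16 = 2896 mm². φR_n = 0.90 × 300 × 2896 = 781.9 kN.
Block shear: shear path 2×[42+4×56] = 2×266 mm, A_gv = 8512, A_nv = 2×(266 − 4.5×24)×16 = 5056 mm²; tension across gage: (102 − 2×24)×16 = 864 mm². R_n = min(0.6×450×5056, 0.6×300×8512) + 1.0×450×864 = min(1365.1, 1532.2) + 388.8 = 1753.9 kN. φR_n = 0.75 × 1753.9 = 1315.4 kN.
Governing: min(1657.6, 3246.5, 781.9, 1315.4) = 781.9 kN → gross-section yield.

781.9 kN (gross-section yield governs)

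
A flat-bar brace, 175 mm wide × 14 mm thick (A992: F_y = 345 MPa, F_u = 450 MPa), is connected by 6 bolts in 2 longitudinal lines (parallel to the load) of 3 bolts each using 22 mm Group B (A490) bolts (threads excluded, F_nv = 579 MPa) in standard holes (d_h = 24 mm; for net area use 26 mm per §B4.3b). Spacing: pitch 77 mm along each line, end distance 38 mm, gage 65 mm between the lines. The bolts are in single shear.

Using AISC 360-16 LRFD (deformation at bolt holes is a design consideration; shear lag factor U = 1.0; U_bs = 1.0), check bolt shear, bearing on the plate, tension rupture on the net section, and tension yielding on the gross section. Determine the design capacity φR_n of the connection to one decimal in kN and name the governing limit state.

Bolt shear: A_b = π(22)²/4 = 380.13 mm². φR_n = 0.75 × 579 × 380.13 × 6 × 1 = 990.4 kN.
Bearing (14 mm plate, F_u = 450 MPa): end bolts L_c = 38 − 24/2 = 26, R_n = min(1.2×26×14×450, 2.4×22×14×450) = 196.56 kN/bolt; interior L_c = 77 − 24 = 53, R_n = 332.64 kN/bolt. φR_n = 0.75 × (2×196.56 + 4×332.64) = 1292.8 kN.
Tension rupture (net): A_n = (175 − 2×26)×14 = 1722 mm² (U = 1.0, A_e = A_n). φR_n = 0.75 × 450 × 1722 = 581.2 kN.
Tension yield (gross): A_g = 175×14 = 2450 mm². φR_n = 0.90 × 345 × 2450 = 760.7 kN.
Governing: min(990.4, 1292.8, 581.2, 760.7) = 581.2 kN → net-section rupture.

581.2 kN (net-section rupture governs)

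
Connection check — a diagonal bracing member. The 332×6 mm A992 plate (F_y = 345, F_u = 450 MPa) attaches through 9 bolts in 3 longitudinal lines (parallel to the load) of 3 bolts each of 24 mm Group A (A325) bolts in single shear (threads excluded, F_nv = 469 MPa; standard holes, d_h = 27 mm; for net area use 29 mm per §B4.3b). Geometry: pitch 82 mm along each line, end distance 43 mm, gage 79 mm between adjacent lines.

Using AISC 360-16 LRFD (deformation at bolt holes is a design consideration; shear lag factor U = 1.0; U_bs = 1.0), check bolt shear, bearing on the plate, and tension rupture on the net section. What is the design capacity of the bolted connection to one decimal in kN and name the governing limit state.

Bolt shear: A_b = π(24)²/4 = 452.39 mm². φR_n = 0.75 × 469 × 452.39 × 9 × 1 = 1432.2 kN.
Bearing (6 mm plate, F_u = 450 MPa): end bolts L_c = 43 − 27/2 = 29.5, R_n = min(1.2×29.5×6×450, 2.4×24×6×450) = 95.58 kN/bolt; interior L_c = 82 − 27 = 55, R_n = 155.52 kN/bolt. φR_n = 0.75 × (3×95.58 + 6×155.52) = 914.9 kN.
Tension rupture (net): A_n = (332 − 3×29)×6 = 1470 mm² (U = 1.0, A_e = A_n). φR_n = 0.75 × 450 × 1470 = 496.1 kN.
Governing: min(1432.2, 914.9, 496.1) = 496.1 kN → net-section rupture.

496.1 kN (net-section rupture governs)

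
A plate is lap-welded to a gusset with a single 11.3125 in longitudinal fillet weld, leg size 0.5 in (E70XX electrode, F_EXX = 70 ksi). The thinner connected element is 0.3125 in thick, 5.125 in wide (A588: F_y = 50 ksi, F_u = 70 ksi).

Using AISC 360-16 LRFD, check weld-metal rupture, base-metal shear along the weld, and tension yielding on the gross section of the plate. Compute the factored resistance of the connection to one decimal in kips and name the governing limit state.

Weld metal: throat = 0.707×0.5 = 0.3535 in, L = 11.3125 in. φR_n = 0.75 × 0.6 × 70 × 0.3535 × 11.3125 = 126.0 kips.
Base metal shear (0.3125 in plate): yield φR_n = 1.0×0.6×50×0.3125×11.3125 = 106.1 kips; rupture φR_n = 0.75×0.6×70×0.3125×11.3125 = 111.4 kips; take 106.1 kips (yield).
Tension yield (gross): A_g = 5.125×0.3125 = 1.6016 in². φR_n = 0.90 × 50 × 1.6016 = 72.1 kips.
Governing: min(126.0, 106.1, 72.1) = 72.1 kips → gross-section yield.

72.1 kips (gross-section yield governs)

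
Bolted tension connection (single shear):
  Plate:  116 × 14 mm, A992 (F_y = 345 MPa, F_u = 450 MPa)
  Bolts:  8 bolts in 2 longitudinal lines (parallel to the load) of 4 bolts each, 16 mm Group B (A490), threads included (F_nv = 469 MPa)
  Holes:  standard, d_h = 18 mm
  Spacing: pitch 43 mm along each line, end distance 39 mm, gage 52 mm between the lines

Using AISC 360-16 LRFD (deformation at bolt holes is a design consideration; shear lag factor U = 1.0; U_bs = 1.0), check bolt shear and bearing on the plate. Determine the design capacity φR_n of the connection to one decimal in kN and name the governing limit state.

565.8 kN (bolt shear governs)

Bolt shear: A_b = π(16)²/4 = 201.06 mm². φR_n = 0.75 × 469 × 201.06 × 8 × 1 = 565.8 kN.
Bearing (14 mm plate, F_u = 450 MPa): end bolts L_c = 39 − 18/2 = 30, R_n = min(1.2×30×14×450, 2.4×16×14×450) = 226.8 kN/bolt; interior L_c = 43 − 18 = 25, R_n = 189 kN/bolt. φR_n = 0.75 × (2×226.8 + 6×189) = 1190.7 kN.
Governing: min(565.8, 1190.7) = 565.8 kN → bolt shear.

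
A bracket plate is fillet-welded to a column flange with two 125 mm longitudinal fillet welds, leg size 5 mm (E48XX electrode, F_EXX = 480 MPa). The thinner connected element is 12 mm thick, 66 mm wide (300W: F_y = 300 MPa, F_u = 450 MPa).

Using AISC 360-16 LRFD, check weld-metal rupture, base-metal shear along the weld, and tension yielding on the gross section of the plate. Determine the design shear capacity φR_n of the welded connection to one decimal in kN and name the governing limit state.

Weld metal: throat = 0.707×5 = 3.535 mm, L = 2×125 = 250 mm. φR_n = 0.75 × 0.6 × 480 × 3.535 × 250 = 190.9 kN.
Base metal shear (12 mm plate): yield φR_n = 1.0×0.6×300×12×250 = 540.0 kN; rupture φR_n = 0.75×0.6×450×12×250 = 607.5 kN; take 540.0 kN (yield).
Tension yield (gross): A_g = 66×12 = 792 mm². φR_n = 0.90 × 300 × 792 = 213.8 kN.
Governing: min(190.9, 540.0, 213.8) = 190.9 kN → weld metal.

190.9 kN (weld metal governs)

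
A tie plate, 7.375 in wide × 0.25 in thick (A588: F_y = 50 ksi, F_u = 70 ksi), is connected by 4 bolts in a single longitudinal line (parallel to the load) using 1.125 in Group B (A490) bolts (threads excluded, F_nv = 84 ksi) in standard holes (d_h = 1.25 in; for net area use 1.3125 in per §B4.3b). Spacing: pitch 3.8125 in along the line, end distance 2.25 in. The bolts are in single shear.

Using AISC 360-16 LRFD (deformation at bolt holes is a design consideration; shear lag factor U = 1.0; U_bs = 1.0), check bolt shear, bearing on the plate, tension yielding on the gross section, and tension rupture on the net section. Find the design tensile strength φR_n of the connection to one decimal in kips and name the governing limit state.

Bolt shear: A_b = π(1.125)²/4 = 0.99402 in². φR_n = 0.75 × 84 × 0.99402 × 4 × 1 = 250.5 kips.
Bearing (0.25 in plate, F_u = 70 ksi): end bolts L_c = 2.25 − 1.25/2 = 1.625, R_n = min(1.2×1.625×0.25×70, 2.4×1.125×0.25×70) = 34.125 kips/bolt; interior L_c = 3.8125 − 1.25 = 2.5625, R_n = 47.25 kips/bolt. φR_n = 0.75 × (1×34.125 + 3×47.25) = 131.9 kips.
Tension yield (gross): A_g = 7.375×0.25 = 1.8438 in². φR_n = 0.90 × 50 × 1.8438 = 83.0 kips.
Tension rupture (net): A_n = (7.375 − 1×1.3125)×0.25 = 1.5156 in² (U = 1.0, A_e = A_n). φR_n = 0.75 × 70 × 1.5156 = 79.6 kips.
Governing: min(250.5, 131.9, 83.0, 79.6) = 79.6 kips → net-section rupture.

79.6 kips (net-section rupture governs)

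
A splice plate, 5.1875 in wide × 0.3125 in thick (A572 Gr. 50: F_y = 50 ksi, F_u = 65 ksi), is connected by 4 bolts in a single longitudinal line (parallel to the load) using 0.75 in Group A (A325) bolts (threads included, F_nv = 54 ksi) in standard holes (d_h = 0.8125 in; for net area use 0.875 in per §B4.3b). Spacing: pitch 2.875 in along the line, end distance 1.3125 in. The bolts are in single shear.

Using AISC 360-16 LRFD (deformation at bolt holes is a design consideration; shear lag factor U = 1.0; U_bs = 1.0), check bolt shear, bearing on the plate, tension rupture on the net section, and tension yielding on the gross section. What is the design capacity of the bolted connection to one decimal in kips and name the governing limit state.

65.7 kips (net-section rupture governs)

Bolt shear: A_b = π(0.75)²/4 = 0.44179 in². φR_n = 0.75 × 54 × 0.44179 × 4 × 1 = 71.6 kips.
Bearing (0.3125 in plate, F_u = 65 ksi): end bolts L_c = 1.3125 − 0.8125/2 = 0.90625, R_n = min(1.2×0.90625×0.3125×65, 2.4×0.75×0.3125×65) = 22.09 kips/bolt; interior L_c = 2.875 − 0.8125 = 2.0625, R_n = 36.563 kips/bolt. φR_n = 0.75 × (1×22.09 + 3×36.563) = 98.8 kips.
Tension rupture (net): A_n = (5.1875 − 1×0.875)×0.3125 = 1.3477 in² (U = 1.0, A_e = A_n). φR_n = 0.75 × 65 × 1.3477 = 65.7 kips.
Tension yield (gross): A_g = 5.1875×0.3125 = 1.6211 in². φR_n = 0.90 × 50 × 1.6211 = 72.9 kips.
Governing: min(71.6, 98.8, 65.7, 72.9) = 65.7 kips → net-section rupture.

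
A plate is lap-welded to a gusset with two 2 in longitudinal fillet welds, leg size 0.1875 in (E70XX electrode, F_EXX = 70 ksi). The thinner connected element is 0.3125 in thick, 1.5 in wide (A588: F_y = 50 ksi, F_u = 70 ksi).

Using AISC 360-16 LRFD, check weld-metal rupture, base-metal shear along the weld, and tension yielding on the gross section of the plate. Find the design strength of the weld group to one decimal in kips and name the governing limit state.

Weld metal: throat = 0.707×0.1875 = 0.13256 in, L = 2×2 = 4 in. φR_n = 0.75 × 0.6 × 70 × 0.13256 × 4 = 16.7 kips.
Base metal shear (0.3125 in plate): yield φR_n = 1.0×0.6×50×0.3125×4 = 37.5 kips; rupture φR_n = 0.75×0.6×70×0.3125×4 = 39.4 kips; take 37.5 kips (yield).
Tension yield (gross): A_g = 1.5×0.3125 = 0.46875 in². φR_n = 0.90 × 50 × 0.46875 = 21.1 kips.
Governing: min(16.7, 37.5, 21.1) = 16.7 kips → weld metal.

16.7 kips (weld metal governs)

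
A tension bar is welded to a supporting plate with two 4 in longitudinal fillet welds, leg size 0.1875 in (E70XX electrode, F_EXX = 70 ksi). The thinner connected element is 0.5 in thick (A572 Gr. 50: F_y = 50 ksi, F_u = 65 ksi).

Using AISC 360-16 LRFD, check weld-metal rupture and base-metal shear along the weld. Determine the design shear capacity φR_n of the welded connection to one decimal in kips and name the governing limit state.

Weld metal: throat = 0.707×0.1875 = 0.13256 in, L = 2×4 = 8 in. φR_n = 0.75 × 0.6 × 70 × 0.13256 × 8 = 33.4 kips.
Base metal shear (0.5 in plate): yield φR_n = 1.0×0.6×50×0.5×8 = 120.0 kips; rupture φR_n = 0.75×0.6×65×0.5×8 = 117.0 kips; take 117.0 kips (rupture).
Governing: min(33.4, 117.0) = 33.4 kips → weld metal.

33.4 kips (weld metal governs)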